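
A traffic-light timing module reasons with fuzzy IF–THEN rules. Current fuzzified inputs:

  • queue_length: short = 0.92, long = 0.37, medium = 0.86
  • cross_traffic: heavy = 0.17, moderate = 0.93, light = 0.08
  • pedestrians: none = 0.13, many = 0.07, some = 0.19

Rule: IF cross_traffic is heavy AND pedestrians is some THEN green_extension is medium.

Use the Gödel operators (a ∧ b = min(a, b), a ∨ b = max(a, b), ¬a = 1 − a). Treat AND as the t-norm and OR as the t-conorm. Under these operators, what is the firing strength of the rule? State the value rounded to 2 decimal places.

firing strength: heavy=0.17, some=0.19; AND[min(a, b)] → w = 0.17

0.17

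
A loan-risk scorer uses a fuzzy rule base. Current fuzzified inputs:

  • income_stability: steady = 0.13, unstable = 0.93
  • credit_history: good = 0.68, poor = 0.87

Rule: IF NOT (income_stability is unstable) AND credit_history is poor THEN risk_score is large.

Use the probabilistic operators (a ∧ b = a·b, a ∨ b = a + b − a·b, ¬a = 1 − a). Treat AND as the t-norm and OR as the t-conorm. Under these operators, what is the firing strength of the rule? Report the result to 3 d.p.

firing strength: ¬unstable=1−0.93=0.07, poor=0.87; AND[a·b] → w = 0.0609

0.061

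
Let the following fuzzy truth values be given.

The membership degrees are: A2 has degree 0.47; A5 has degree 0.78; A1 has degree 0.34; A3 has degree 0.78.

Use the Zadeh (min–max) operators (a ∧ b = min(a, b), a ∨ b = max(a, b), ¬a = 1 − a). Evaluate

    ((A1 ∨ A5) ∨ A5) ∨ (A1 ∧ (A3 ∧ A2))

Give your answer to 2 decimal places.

0.78

A1 ∨ A5 = max(a, b) on (0.34, 0.78) = 0.78
(A1 ∨ A5) ∨ A5 = max(a, b) on (0.78, 0.78) = 0.78
A3 ∧ A2 = min(a, b) on (0.78, 0.47) = 0.47
A1 ∧ (A3 ∧ A2) = min(a, b) on (0.34, 0.47) = 0.34
((A1 ∨ A5) ∨ A5) ∨ (A1 ∧ (A3 ∧ A2)) = max(a, b) on (0.78, 0.34) = 0.78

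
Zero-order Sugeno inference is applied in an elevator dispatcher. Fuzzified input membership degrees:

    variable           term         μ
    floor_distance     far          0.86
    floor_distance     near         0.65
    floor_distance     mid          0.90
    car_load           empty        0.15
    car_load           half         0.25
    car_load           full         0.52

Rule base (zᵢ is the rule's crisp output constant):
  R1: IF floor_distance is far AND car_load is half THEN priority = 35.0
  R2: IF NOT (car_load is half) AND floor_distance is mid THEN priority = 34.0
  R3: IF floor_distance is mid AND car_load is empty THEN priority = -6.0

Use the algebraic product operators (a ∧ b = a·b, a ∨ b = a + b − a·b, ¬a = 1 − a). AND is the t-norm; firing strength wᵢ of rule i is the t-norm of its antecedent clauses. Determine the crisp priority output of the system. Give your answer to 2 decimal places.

R1 (z=35.0): far=0.86, half=0.25; AND[a·b] → w = 0.2150
R2 (z=34.0): ¬half=1−0.25=0.75, mid=0.90; AND[a·b] → w = 0.6750
R3 (z=-6.0): mid=0.90, empty=0.15; AND[a·b] → w = 0.1350
Weighted average = (0.2150·35.0 + 0.6750·34.0 + 0.1350·-6.0) / (0.2150 + 0.6750 + 0.1350)
  = 29.6650 / 1.0250 = 28.94

28.94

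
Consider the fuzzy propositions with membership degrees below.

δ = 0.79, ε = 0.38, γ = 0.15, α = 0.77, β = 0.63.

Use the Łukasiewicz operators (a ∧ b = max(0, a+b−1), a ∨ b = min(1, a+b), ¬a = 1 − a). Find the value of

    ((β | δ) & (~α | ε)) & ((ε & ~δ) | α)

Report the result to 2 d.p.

0.38

β | δ = min(1, a+b) on (0.63, 0.79) = 1.00
~α = 1 − 0.77 = 0.23
~α | ε = min(1, a+b) on (0.23, 0.38) = 0.61
(β | δ) & (~α | ε) = max(0, a+b−1) on (1.00, 0.61) = 0.61
~δ = 1 − 0.79 = 0.21
ε & ~δ = max(0, a+b−1) on (0.38, 0.21) = 0.00
(ε & ~δ) | α = min(1, a+b) on (0.00, 0.77) = 0.77
((β | δ) & (~α | ε)) & ((ε & ~δ) | α) = max(0, a+b−1) on (0.61, 0.77) = 0.38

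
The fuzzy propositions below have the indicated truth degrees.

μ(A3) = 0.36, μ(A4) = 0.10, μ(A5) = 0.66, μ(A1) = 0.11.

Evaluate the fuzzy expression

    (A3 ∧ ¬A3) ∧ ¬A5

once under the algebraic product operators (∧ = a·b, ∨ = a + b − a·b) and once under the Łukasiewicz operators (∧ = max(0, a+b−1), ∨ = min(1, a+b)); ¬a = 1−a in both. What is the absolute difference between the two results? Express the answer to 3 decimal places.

Under algebraic product:
  ¬A3 = 1 − 0.3600 = 0.6400
  A3 ∧ ¬A3 = a·b on (0.3600, 0.6400) = 0.2304
  ¬A5 = 1 − 0.6600 = 0.3400
  (A3 ∧ ¬A3) ∧ ¬A5 = a·b on (0.2304, 0.3400) = 0.0783
  → value = 0.0783
Under Łukasiewicz:
  ¬A3 = 1 − 0.36 = 0.64
  A3 ∧ ¬A3 = max(0, a+b−1) on (0.36, 0.64) = 0.00
  ¬A5 = 1 − 0.66 = 0.34
  (A3 ∧ ¬A3) ∧ ¬A5 = max(0, a+b−1) on (0.00, 0.34) = 0.00
  → value = 0.0000
|0.0783 − 0.0000| = 0.078

0.078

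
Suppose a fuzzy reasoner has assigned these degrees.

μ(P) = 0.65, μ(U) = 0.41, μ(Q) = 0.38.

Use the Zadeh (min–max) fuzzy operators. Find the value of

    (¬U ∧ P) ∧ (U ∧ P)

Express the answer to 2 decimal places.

0.41

¬U = 1 − 0.41 = 0.59
¬U ∧ P = min(a, b) on (0.59, 0.65) = 0.59
U ∧ P = min(a, b) on (0.41, 0.65) = 0.41
(¬U ∧ P) ∧ (U ∧ P) = min(a, b) on (0.59, 0.41) = 0.41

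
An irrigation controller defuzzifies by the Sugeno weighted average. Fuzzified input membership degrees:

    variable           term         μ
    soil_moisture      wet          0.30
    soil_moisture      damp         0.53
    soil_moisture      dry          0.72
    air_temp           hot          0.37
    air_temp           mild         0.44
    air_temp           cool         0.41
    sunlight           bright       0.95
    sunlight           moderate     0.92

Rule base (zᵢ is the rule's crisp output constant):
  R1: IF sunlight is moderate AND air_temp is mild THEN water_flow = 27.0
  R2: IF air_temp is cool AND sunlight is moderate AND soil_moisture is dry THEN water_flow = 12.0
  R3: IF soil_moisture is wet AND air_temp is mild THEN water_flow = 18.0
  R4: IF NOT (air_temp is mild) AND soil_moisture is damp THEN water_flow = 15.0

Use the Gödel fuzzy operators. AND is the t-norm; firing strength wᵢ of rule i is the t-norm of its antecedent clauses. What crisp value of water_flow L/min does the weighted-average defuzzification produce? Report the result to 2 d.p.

17.95

R1 (z=27.0): moderate=0.92, mild=0.44; AND[min(a, b)] → w = 0.44
R2 (z=12.0): cool=0.41, moderate=0.92, dry=0.72; AND[min(a, b)] → w = 0.41
R3 (z=18.0): wet=0.30, mild=0.44; AND[min(a, b)] → w = 0.30
R4 (z=15.0): ¬mild=1−0.44=0.56, damp=0.53; AND[min(a, b)] → w = 0.53
Weighted average = (0.44·27.0 + 0.41·12.0 + 0.30·18.0 + 0.53·15.0) / (0.44 + 0.41 + 0.30 + 0.53)
  = 30.1500 / 1.6800 = 17.95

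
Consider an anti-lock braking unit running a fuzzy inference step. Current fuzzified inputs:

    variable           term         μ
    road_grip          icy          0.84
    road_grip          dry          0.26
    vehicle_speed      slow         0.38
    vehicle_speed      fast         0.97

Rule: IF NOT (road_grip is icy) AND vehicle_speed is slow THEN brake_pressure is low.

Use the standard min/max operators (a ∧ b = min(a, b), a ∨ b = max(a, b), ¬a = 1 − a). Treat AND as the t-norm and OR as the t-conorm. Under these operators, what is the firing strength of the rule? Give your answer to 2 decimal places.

firing strength: ¬icy=1−0.84=0.16, slow=0.38; AND[min(a, b)] → w = 0.16

0.16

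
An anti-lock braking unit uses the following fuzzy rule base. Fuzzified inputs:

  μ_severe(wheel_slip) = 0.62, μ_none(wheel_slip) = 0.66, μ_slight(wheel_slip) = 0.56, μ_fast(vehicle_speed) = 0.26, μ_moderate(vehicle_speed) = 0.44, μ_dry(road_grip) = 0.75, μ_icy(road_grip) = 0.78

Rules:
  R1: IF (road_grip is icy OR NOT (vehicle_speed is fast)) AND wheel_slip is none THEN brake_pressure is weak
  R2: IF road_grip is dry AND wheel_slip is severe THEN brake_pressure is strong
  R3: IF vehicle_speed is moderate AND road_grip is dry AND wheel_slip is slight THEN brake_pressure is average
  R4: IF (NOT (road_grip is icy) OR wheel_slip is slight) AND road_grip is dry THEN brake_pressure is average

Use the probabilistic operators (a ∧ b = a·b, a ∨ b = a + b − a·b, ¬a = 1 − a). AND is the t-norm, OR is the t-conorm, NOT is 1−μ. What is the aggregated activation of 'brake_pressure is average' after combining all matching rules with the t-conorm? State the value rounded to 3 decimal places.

R1: (icy=0.78 OR ¬fast=1−0.26=0.74) = 0.9428; AND[a·b] with none=0.66 → w = 0.6222
R2: dry=0.75, severe=0.62; AND[a·b] → w = 0.4650
R3: moderate=0.44, dry=0.75, slight=0.56; AND[a·b] → w = 0.1848
R4: (¬icy=1−0.78=0.22 OR slight=0.56) = 0.6568; AND[a·b] with dry=0.75 → w = 0.4926
Rules with consequent 'average': {R3, R4} → strengths 0.1848, 0.4926
Aggregate via t-conorm [a + b − a·b]: 0.5864

0.586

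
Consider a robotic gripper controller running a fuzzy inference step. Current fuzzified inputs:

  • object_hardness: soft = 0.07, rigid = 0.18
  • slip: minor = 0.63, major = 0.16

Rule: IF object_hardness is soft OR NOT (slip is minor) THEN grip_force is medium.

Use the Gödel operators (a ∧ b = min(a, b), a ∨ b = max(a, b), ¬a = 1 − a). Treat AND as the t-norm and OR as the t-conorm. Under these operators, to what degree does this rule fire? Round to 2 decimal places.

0.37

firing strength: soft=0.07, ¬minor=1−0.63=0.37; OR[max(a, b)] → w = 0.37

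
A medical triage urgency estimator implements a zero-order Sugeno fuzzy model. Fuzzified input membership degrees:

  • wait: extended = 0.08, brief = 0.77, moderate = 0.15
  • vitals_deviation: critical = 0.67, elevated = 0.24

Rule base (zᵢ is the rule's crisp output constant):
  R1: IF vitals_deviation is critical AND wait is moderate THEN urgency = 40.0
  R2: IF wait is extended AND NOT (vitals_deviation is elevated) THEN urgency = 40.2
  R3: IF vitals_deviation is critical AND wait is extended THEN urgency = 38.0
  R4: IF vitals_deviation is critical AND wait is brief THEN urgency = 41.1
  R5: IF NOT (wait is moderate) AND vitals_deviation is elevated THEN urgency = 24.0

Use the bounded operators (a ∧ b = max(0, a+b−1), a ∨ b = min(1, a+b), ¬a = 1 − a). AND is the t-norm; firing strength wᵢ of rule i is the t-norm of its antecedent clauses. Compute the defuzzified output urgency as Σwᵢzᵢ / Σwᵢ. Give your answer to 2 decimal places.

38.20

R1 (z=40.0): critical=0.67, moderate=0.15; AND[max(0, a+b−1)] → w = 0.00
R2 (z=40.2): extended=0.08, ¬elevated=1−0.24=0.76; AND[max(0, a+b−1)] → w = 0.00
R3 (z=38.0): critical=0.67, extended=0.08; AND[max(0, a+b−1)] → w = 0.00
R4 (z=41.1): critical=0.67, brief=0.77; AND[max(0, a+b−1)] → w = 0.44
R5 (z=24.0): ¬moderate=1−0.15=0.85, elevated=0.24; AND[max(0, a+b−1)] → w = 0.09
Weighted average = (0.00·40.0 + 0.00·40.2 + 0.00·38.0 + 0.44·41.1 + 0.09·24.0) / (0.00 + 0.00 + 0.00 + 0.44 + 0.09)
  = 20.2440 / 0.5300 = 38.20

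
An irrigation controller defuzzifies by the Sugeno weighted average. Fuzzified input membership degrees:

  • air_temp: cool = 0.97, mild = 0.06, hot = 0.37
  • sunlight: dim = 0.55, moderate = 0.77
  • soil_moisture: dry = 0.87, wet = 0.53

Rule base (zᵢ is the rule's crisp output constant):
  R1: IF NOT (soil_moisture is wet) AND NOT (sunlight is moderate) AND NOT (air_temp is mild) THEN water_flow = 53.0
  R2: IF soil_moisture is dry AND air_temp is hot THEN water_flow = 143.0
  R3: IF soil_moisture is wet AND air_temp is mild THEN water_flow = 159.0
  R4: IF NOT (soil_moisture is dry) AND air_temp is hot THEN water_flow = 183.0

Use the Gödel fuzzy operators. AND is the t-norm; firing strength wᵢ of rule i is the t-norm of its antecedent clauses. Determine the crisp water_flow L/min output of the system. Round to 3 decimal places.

R1 (z=53.0): ¬wet=1−0.53=0.47, ¬moderate=1−0.77=0.23, ¬mild=1−0.06=0.94; AND[min(a, b)] → w = 0.23
R2 (z=143.0): dry=0.87, hot=0.37; AND[min(a, b)] → w = 0.37
R3 (z=159.0): wet=0.53, mild=0.06; AND[min(a, b)] → w = 0.06
R4 (z=183.0): ¬dry=1−0.87=0.13, hot=0.37; AND[min(a, b)] → w = 0.13
Weighted average = (0.23·53.0 + 0.37·143.0 + 0.06·159.0 + 0.13·183.0) / (0.23 + 0.37 + 0.06 + 0.13)
  = 98.4300 / 0.7900 = 124.595

124.595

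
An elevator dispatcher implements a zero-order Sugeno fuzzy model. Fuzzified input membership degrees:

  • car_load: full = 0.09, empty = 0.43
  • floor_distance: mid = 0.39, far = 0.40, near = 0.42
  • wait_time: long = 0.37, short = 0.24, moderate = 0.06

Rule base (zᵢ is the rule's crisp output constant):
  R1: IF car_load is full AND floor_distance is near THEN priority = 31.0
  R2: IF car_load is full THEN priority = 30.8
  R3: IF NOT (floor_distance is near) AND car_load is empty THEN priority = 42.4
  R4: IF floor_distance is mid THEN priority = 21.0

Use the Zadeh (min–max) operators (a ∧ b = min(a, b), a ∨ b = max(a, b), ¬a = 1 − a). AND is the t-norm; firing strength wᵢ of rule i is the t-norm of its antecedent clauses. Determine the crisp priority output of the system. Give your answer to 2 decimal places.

31.98

R1 (z=31.0): full=0.09, near=0.42; AND[min(a, b)] → w = 0.09
R2 (z=30.8): full=0.09 → w = 0.09
R3 (z=42.4): ¬near=1−0.42=0.58, empty=0.43; AND[min(a, b)] → w = 0.43
R4 (z=21.0): mid=0.39 → w = 0.39
Weighted average = (0.09·31.0 + 0.09·30.8 + 0.43·42.4 + 0.39·21.0) / (0.09 + 0.09 + 0.43 + 0.39)
  = 31.9840 / 1.0000 = 31.98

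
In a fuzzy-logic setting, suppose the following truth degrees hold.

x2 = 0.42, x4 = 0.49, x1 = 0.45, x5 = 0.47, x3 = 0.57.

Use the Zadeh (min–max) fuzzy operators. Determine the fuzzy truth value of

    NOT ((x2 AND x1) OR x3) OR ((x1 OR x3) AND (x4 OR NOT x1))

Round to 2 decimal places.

x2 AND x1 = min(a, b) on (0.42, 0.45) = 0.42
(x2 AND x1) OR x3 = max(a, b) on (0.42, 0.57) = 0.57
NOT ((x2 AND x1) OR x3) = 1 − 0.57 = 0.43
x1 OR x3 = max(a, b) on (0.45, 0.57) = 0.57
NOT x1 = 1 − 0.45 = 0.55
x4 OR NOT x1 = max(a, b) on (0.49, 0.55) = 0.55
(x1 OR x3) AND (x4 OR NOT x1) = min(a, b) on (0.57, 0.55) = 0.55
NOT ((x2 AND x1) OR x3) OR ((x1 OR x3) AND (x4 OR NOT x1)) = max(a, b) on (0.43, 0.55) = 0.55

0.55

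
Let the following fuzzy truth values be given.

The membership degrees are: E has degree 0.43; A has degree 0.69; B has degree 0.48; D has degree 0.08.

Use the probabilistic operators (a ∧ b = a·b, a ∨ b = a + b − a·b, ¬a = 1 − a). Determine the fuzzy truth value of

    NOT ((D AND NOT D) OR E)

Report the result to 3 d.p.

NOT D = 1 − 0.0800 = 0.9200
D AND NOT D = a·b on (0.0800, 0.9200) = 0.0736
(D AND NOT D) OR E = a + b − a·b on (0.0736, 0.4300) = 0.4720
NOT ((D AND NOT D) OR E) = 1 − 0.4720 = 0.5280

0.528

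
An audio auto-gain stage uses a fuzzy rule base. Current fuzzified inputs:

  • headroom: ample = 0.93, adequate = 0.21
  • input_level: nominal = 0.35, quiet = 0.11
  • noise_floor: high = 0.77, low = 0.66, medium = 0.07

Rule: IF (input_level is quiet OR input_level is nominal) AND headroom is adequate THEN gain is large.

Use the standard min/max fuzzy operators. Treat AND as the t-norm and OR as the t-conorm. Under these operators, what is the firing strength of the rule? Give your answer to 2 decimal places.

0.21

firing strength: (quiet=0.11 OR nominal=0.35) = 0.35; AND[min(a, b)] with adequate=0.21 → w = 0.21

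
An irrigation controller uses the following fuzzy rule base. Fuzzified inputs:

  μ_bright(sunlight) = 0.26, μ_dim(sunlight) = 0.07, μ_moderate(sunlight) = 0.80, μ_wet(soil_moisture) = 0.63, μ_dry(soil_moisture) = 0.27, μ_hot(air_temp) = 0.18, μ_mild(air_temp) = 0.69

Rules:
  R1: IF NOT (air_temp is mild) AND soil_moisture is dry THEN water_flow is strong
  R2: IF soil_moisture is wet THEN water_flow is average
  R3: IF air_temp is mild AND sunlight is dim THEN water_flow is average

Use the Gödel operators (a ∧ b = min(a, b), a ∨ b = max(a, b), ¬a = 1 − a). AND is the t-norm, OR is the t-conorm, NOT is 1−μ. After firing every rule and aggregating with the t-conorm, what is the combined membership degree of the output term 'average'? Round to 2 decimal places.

0.63

R1: ¬mild=1−0.69=0.31, dry=0.27; AND[min(a, b)] → w = 0.27
R2: wet=0.63 → w = 0.63
R3: mild=0.69, dim=0.07; AND[min(a, b)] → w = 0.07
Rules with consequent 'average': {R2, R3} → strengths 0.63, 0.07
Aggregate via t-conorm [max(a, b)]: 0.63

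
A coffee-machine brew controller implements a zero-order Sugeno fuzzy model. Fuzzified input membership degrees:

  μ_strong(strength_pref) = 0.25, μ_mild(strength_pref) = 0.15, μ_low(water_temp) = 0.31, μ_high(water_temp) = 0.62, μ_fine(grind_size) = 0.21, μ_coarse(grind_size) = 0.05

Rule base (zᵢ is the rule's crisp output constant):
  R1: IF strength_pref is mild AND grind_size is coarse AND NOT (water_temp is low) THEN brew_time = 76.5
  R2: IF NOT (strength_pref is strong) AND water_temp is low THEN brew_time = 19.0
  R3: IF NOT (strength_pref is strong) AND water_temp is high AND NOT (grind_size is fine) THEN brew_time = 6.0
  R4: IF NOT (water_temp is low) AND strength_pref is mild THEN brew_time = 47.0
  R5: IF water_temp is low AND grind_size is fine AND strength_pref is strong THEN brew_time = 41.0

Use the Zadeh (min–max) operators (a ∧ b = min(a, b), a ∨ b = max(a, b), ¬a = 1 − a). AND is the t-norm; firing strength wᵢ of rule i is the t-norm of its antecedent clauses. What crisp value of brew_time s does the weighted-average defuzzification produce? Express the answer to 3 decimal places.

R1 (z=76.5): mild=0.15, coarse=0.05, ¬low=1−0.31=0.69; AND[min(a, b)] → w = 0.05
R2 (z=19.0): ¬strong=1−0.25=0.75, low=0.31; AND[min(a, b)] → w = 0.31
R3 (z=6.0): ¬strong=1−0.25=0.75, high=0.62, ¬fine=1−0.21=0.79; AND[min(a, b)] → w = 0.62
R4 (z=47.0): ¬low=1−0.31=0.69, mild=0.15; AND[min(a, b)] → w = 0.15
R5 (z=41.0): low=0.31, fine=0.21, strong=0.25; AND[min(a, b)] → w = 0.21
Weighted average = (0.05·76.5 + 0.31·19.0 + 0.62·6.0 + 0.15·47.0 + 0.21·41.0) / (0.05 + 0.31 + 0.62 + 0.15 + 0.21)
  = 29.0950 / 1.3400 = 21.713

21.713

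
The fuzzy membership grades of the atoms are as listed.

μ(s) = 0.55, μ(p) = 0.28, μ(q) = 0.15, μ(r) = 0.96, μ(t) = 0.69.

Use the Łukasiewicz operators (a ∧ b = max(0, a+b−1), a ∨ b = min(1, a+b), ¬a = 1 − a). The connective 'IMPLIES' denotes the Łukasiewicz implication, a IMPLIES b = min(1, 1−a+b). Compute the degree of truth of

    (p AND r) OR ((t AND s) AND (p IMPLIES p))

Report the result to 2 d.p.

p AND r = max(0, a+b−1) on (0.28, 0.96) = 0.24
t AND s = max(0, a+b−1) on (0.69, 0.55) = 0.24
p IMPLIES p  [Łukasiewicz: min(1, 1−a+b)] with a=0.28, b=0.28 → 1.00
(t AND s) AND (p IMPLIES p) = max(0, a+b−1) on (0.24, 1.00) = 0.24
(p AND r) OR ((t AND s) AND (p IMPLIES p)) = min(1, a+b) on (0.24, 0.24) = 0.48

0.48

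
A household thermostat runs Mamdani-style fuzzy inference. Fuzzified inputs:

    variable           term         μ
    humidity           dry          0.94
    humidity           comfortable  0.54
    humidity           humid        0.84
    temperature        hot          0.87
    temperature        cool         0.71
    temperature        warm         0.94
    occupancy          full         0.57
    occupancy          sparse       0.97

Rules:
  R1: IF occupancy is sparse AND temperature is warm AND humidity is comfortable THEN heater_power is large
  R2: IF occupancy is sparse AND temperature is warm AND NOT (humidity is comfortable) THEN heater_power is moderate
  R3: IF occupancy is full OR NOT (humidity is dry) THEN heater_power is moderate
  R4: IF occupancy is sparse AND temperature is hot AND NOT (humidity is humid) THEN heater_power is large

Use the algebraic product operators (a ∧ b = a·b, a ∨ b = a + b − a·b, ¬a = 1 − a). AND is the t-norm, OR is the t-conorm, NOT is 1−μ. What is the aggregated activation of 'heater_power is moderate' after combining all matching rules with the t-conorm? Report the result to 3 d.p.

0.765

R1: sparse=0.97, warm=0.94, comfortable=0.54; AND[a·b] → w = 0.4924
R2: sparse=0.97, warm=0.94, ¬comfortable=1−0.54=0.46; AND[a·b] → w = 0.4194
R3: full=0.57, ¬dry=1−0.94=0.06; OR[a + b − a·b] → w = 0.5958
R4: sparse=0.97, hot=0.87, ¬humid=1−0.84=0.16; AND[a·b] → w = 0.1350
Rules with consequent 'moderate': {R2, R3} → strengths 0.4194, 0.5958
Aggregate via t-conorm [a + b − a·b]: 0.7653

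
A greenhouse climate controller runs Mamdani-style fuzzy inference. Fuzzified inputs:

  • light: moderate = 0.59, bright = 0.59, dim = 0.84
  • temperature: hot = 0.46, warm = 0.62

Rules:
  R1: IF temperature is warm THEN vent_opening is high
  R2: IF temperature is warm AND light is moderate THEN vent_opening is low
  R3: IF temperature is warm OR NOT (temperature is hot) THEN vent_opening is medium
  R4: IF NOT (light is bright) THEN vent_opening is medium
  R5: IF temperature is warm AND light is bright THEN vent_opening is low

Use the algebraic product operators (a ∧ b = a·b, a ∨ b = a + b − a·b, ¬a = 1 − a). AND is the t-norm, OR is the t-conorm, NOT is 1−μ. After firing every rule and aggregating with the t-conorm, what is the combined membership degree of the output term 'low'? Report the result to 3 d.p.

0.598

R1: warm=0.62 → w = 0.6200
R2: warm=0.62, moderate=0.59; AND[a·b] → w = 0.3658
R3: warm=0.62, ¬hot=1−0.46=0.54; OR[a + b − a·b] → w = 0.8252
R4: ¬bright=1−0.59=0.41 → w = 0.4100
R5: warm=0.62, bright=0.59; AND[a·b] → w = 0.3658
Rules with consequent 'low': {R2, R5} → strengths 0.3658, 0.3658
Aggregate via t-conorm [a + b − a·b]: 0.5978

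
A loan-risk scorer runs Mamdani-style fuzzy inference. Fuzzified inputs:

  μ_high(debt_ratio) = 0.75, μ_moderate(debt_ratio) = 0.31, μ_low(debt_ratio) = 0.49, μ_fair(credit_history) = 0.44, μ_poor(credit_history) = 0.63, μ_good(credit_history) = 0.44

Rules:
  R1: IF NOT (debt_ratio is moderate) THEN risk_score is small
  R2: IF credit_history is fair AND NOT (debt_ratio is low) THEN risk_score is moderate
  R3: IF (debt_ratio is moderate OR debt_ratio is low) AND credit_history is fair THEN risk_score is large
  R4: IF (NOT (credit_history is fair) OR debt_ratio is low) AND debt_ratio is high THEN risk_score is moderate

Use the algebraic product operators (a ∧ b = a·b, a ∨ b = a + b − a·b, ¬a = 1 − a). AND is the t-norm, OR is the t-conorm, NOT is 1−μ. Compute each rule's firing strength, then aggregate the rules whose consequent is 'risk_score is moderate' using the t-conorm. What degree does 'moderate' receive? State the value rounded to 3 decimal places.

0.676

R1: ¬moderate=1−0.31=0.69 → w = 0.6900
R2: fair=0.44, ¬low=1−0.49=0.51; AND[a·b] → w = 0.2244
R3: (moderate=0.31 OR low=0.49) = 0.6481; AND[a·b] with fair=0.44 → w = 0.2852
R4: (¬fair=1−0.44=0.56 OR low=0.49) = 0.7756; AND[a·b] with high=0.75 → w = 0.5817
Rules with consequent 'moderate': {R2, R4} → strengths 0.2244, 0.5817
Aggregate via t-conorm [a + b − a·b]: 0.6756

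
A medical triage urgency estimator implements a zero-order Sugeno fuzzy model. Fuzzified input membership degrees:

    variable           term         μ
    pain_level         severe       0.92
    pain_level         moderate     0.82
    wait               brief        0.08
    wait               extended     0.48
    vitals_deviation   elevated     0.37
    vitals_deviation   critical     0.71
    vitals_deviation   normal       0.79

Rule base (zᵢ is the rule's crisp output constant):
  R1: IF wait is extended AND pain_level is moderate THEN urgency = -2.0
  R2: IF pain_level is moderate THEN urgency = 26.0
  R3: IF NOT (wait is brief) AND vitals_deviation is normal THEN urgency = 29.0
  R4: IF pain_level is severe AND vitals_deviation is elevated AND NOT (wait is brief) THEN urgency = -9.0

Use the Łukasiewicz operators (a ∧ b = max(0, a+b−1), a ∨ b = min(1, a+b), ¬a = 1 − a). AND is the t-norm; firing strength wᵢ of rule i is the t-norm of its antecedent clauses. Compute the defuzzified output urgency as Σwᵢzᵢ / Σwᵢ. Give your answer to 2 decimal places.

19.32

R1 (z=-2.0): extended=0.48, moderate=0.82; AND[max(0, a+b−1)] → w = 0.30
R2 (z=26.0): moderate=0.82 → w = 0.82
R3 (z=29.0): ¬brief=1−0.08=0.92, normal=0.79; AND[max(0, a+b−1)] → w = 0.71
R4 (z=-9.0): severe=0.92, elevated=0.37, ¬brief=1−0.08=0.92; AND[max(0, a+b−1)] → w = 0.21
Weighted average = (0.30·-2.0 + 0.82·26.0 + 0.71·29.0 + 0.21·-9.0) / (0.30 + 0.82 + 0.71 + 0.21)
  = 39.4200 / 2.0400 = 19.32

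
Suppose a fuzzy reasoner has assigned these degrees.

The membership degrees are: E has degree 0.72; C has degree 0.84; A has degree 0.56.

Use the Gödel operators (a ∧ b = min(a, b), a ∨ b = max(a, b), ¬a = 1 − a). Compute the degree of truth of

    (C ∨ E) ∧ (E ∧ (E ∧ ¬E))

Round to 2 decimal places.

0.28

C ∨ E = max(a, b) on (0.84, 0.72) = 0.84
¬E = 1 − 0.72 = 0.28
E ∧ ¬E = min(a, b) on (0.72, 0.28) = 0.28
E ∧ (E ∧ ¬E) = min(a, b) on (0.72, 0.28) = 0.28
(C ∨ E) ∧ (E ∧ (E ∧ ¬E)) = min(a, b) on (0.84, 0.28) = 0.28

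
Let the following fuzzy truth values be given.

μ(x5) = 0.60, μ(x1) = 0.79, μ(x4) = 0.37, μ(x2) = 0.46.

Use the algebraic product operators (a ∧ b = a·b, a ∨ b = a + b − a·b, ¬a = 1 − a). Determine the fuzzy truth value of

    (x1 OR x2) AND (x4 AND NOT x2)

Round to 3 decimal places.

0.177

x1 OR x2 = a + b − a·b on (0.7900, 0.4600) = 0.8866
NOT x2 = 1 − 0.4600 = 0.5400
x4 AND NOT x2 = a·b on (0.3700, 0.5400) = 0.1998
(x1 OR x2) AND (x4 AND NOT x2) = a·b on (0.8866, 0.1998) = 0.1771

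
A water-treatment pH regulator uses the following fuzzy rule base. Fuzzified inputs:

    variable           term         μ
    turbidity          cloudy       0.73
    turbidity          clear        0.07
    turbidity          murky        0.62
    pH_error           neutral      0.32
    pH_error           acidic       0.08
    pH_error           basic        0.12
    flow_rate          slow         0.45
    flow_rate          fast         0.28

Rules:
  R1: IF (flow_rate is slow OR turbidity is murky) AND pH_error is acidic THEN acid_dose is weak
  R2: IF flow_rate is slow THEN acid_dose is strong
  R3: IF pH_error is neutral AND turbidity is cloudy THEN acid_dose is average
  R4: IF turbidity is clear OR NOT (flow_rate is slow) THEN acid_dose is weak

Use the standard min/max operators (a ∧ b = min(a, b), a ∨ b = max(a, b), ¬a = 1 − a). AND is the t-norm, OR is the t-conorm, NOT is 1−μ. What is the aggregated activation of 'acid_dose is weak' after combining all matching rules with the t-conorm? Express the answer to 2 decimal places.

R1: (slow=0.45 OR murky=0.62) = 0.62; AND[min(a, b)] with acidic=0.08 → w = 0.08
R2: slow=0.45 → w = 0.45
R3: neutral=0.32, cloudy=0.73; AND[min(a, b)] → w = 0.32
R4: clear=0.07, ¬slow=1−0.45=0.55; OR[max(a, b)] → w = 0.55
Rules with consequent 'weak': {R1, R4} → strengths 0.08, 0.55
Aggregate via t-conorm [max(a, b)]: 0.55

0.55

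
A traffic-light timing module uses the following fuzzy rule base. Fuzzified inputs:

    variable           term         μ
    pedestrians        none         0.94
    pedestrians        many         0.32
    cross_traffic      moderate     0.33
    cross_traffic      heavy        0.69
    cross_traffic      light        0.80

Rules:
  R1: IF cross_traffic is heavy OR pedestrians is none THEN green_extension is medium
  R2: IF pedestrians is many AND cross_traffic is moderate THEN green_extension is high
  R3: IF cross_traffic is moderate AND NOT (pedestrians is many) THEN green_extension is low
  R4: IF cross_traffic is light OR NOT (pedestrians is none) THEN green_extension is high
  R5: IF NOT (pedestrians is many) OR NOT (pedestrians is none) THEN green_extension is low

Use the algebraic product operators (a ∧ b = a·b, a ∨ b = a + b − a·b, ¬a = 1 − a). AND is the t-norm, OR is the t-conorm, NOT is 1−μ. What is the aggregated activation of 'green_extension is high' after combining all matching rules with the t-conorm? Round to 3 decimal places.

R1: heavy=0.69, none=0.94; OR[a + b − a·b] → w = 0.9814
R2: many=0.32, moderate=0.33; AND[a·b] → w = 0.1056
R3: moderate=0.33, ¬many=1−0.32=0.68; AND[a·b] → w = 0.2244
R4: light=0.80, ¬none=1−0.94=0.06; OR[a + b − a·b] → w = 0.8120
R5: ¬many=1−0.32=0.68, ¬none=1−0.94=0.06; OR[a + b − a·b] → w = 0.6992
Rules with consequent 'high': {R2, R4} → strengths 0.1056, 0.8120
Aggregate via t-conorm [a + b − a·b]: 0.8319

0.832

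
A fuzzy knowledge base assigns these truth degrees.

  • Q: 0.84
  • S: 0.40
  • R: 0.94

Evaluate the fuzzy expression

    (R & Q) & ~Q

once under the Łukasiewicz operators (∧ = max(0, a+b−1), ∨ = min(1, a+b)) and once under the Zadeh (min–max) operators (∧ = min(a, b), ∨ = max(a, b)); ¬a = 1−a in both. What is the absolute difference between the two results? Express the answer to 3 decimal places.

Under Łukasiewicz:
  R & Q = max(0, a+b−1) on (0.94, 0.84) = 0.78
  ~Q = 1 − 0.84 = 0.16
  (R & Q) & ~Q = max(0, a+b−1) on (0.78, 0.16) = 0.00
  → value = 0.0000
Under Zadeh (min–max):
  R & Q = min(a, b) on (0.94, 0.84) = 0.84
  ~Q = 1 − 0.84 = 0.16
  (R & Q) & ~Q = min(a, b) on (0.84, 0.16) = 0.16
  → value = 0.1600
|0.0000 − 0.1600| = 0.160

0.160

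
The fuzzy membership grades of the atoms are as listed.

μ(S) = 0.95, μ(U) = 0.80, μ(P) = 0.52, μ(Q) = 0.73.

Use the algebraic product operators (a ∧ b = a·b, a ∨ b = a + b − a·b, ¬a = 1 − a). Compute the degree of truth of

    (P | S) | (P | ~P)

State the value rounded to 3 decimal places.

0.994

P | S = a + b − a·b on (0.5200, 0.9500) = 0.9760
~P = 1 − 0.5200 = 0.4800
P | ~P = a + b − a·b on (0.5200, 0.4800) = 0.7504
(P | S) | (P | ~P) = a + b − a·b on (0.9760, 0.7504) = 0.9940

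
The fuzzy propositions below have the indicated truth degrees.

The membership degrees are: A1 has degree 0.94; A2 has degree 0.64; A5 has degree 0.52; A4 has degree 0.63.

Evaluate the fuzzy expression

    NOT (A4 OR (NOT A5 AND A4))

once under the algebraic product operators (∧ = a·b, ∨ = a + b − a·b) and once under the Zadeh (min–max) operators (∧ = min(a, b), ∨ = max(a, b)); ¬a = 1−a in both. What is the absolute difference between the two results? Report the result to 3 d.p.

0.112

Under algebraic product:
  NOT A5 = 1 − 0.5200 = 0.4800
  NOT A5 AND A4 = a·b on (0.4800, 0.6300) = 0.3024
  A4 OR (NOT A5 AND A4) = a + b − a·b on (0.6300, 0.3024) = 0.7419
  NOT (A4 OR (NOT A5 AND A4)) = 1 − 0.7419 = 0.2581
  → value = 0.2581
Under Zadeh (min–max):
  NOT A5 = 1 − 0.52 = 0.48
  NOT A5 AND A4 = min(a, b) on (0.48, 0.63) = 0.48
  A4 OR (NOT A5 AND A4) = max(a, b) on (0.63, 0.48) = 0.63
  NOT (A4 OR (NOT A5 AND A4)) = 1 − 0.63 = 0.37
  → value = 0.3700
|0.2581 − 0.3700| = 0.112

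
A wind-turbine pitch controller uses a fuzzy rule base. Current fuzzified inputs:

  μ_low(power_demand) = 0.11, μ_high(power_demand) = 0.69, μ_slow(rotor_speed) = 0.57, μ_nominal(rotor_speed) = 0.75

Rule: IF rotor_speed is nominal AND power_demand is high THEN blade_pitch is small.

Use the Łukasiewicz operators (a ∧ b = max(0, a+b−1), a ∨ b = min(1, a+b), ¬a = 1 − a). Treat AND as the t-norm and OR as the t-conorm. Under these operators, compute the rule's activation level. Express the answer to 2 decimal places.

firing strength: nominal=0.75, high=0.69; AND[max(0, a+b−1)] → w = 0.44

0.44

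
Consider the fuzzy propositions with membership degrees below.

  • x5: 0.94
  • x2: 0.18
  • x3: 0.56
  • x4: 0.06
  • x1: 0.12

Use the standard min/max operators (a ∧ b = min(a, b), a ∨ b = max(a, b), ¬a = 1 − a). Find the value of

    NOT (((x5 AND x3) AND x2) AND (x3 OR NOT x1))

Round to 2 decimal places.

x5 AND x3 = min(a, b) on (0.94, 0.56) = 0.56
(x5 AND x3) AND x2 = min(a, b) on (0.56, 0.18) = 0.18
NOT x1 = 1 − 0.12 = 0.88
x3 OR NOT x1 = max(a, b) on (0.56, 0.88) = 0.88
((x5 AND x3) AND x2) AND (x3 OR NOT x1) = min(a, b) on (0.18, 0.88) = 0.18
NOT (((x5 AND x3) AND x2) AND (x3 OR NOT x1)) = 1 − 0.18 = 0.82

0.82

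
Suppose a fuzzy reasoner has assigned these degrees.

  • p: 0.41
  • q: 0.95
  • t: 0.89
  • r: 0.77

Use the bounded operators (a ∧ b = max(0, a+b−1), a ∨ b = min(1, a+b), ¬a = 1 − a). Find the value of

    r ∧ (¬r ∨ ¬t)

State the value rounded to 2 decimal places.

0.11

¬r = 1 − 0.77 = 0.23
¬t = 1 − 0.89 = 0.11
¬r ∨ ¬t = min(1, a+b) on (0.23, 0.11) = 0.34
r ∧ (¬r ∨ ¬t) = max(0, a+b−1) on (0.77, 0.34) = 0.11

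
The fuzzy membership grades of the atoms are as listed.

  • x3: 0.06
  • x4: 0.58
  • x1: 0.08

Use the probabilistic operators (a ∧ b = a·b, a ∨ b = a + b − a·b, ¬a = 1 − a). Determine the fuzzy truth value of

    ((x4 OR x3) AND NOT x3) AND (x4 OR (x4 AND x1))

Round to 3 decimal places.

0.341

x4 OR x3 = a + b − a·b on (0.5800, 0.0600) = 0.6052
NOT x3 = 1 − 0.0600 = 0.9400
(x4 OR x3) AND NOT x3 = a·b on (0.6052, 0.9400) = 0.5689
x4 AND x1 = a·b on (0.5800, 0.0800) = 0.0464
x4 OR (x4 AND x1) = a + b − a·b on (0.5800, 0.0464) = 0.5995
((x4 OR x3) AND NOT x3) AND (x4 OR (x4 AND x1)) = a·b on (0.5689, 0.5995) = 0.3410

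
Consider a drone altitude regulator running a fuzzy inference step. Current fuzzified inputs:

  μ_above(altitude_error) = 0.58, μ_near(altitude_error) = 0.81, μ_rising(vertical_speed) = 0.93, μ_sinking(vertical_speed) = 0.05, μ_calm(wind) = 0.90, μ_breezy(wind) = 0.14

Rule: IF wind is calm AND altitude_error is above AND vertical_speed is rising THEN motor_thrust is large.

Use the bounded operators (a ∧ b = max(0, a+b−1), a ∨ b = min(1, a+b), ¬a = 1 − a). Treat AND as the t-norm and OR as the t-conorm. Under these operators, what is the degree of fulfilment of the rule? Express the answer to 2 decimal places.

0.41

firing strength: calm=0.90, above=0.58, rising=0.93; AND[max(0, a+b−1)] → w = 0.41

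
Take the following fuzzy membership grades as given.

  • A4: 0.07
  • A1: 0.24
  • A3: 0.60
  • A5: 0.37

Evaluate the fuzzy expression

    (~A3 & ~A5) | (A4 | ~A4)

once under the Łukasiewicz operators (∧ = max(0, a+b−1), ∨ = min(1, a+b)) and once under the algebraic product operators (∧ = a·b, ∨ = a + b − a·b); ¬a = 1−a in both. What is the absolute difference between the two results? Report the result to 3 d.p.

Under Łukasiewicz:
  ~A3 = 1 − 0.60 = 0.40
  ~A5 = 1 − 0.37 = 0.63
  ~A3 & ~A5 = max(0, a+b−1) on (0.40, 0.63) = 0.03
  ~A4 = 1 − 0.07 = 0.93
  A4 | ~A4 = min(1, a+b) on (0.07, 0.93) = 1.00
  (~A3 & ~A5) | (A4 | ~A4) = min(1, a+b) on (0.03, 1.00) = 1.00
  → value = 1.0000
Under algebraic product:
  ~A3 = 1 − 0.6000 = 0.4000
  ~A5 = 1 − 0.3700 = 0.6300
  ~A3 & ~A5 = a·b on (0.4000, 0.6300) = 0.2520
  ~A4 = 1 − 0.0700 = 0.9300
  A4 | ~A4 = a + b − a·b on (0.0700, 0.9300) = 0.9349
  (~A3 & ~A5) | (A4 | ~A4) = a + b − a·b on (0.2520, 0.9349) = 0.9513
  → value = 0.9513
|1.0000 − 0.9513| = 0.049

0.049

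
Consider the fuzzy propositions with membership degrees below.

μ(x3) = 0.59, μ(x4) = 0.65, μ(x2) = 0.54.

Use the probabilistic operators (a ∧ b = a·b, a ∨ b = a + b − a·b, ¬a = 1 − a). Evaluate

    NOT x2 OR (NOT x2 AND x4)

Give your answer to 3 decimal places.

0.621

NOT x2 = 1 − 0.5400 = 0.4600
NOT x2 = 1 − 0.5400 = 0.4600
NOT x2 AND x4 = a·b on (0.4600, 0.6500) = 0.2990
NOT x2 OR (NOT x2 AND x4) = a + b − a·b on (0.4600, 0.2990) = 0.6215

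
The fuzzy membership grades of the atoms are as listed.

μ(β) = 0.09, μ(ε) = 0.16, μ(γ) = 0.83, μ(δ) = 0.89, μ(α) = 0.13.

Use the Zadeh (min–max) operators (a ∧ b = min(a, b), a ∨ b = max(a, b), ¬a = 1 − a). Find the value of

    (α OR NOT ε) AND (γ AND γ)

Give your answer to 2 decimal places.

0.83

NOT ε = 1 − 0.16 = 0.84
α OR NOT ε = max(a, b) on (0.13, 0.84) = 0.84
γ AND γ = min(a, b) on (0.83, 0.83) = 0.83
(α OR NOT ε) AND (γ AND γ) = min(a, b) on (0.84, 0.83) = 0.83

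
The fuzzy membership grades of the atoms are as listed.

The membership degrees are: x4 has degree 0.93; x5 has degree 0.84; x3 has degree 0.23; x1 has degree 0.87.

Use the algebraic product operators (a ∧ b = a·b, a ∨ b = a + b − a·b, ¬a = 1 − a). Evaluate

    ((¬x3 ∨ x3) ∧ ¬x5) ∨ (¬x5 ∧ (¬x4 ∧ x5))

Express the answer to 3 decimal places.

0.140

¬x3 = 1 − 0.2300 = 0.7700
¬x3 ∨ x3 = a + b − a·b on (0.7700, 0.2300) = 0.8229
¬x5 = 1 − 0.8400 = 0.1600
(¬x3 ∨ x3) ∧ ¬x5 = a·b on (0.8229, 0.1600) = 0.1317
¬x5 = 1 − 0.8400 = 0.1600
¬x4 = 1 − 0.9300 = 0.0700
¬x4 ∧ x5 = a·b on (0.0700, 0.8400) = 0.0588
¬x5 ∧ (¬x4 ∧ x5) = a·b on (0.1600, 0.0588) = 0.0094
((¬x3 ∨ x3) ∧ ¬x5) ∨ (¬x5 ∧ (¬x4 ∧ x5)) = a + b − a·b on (0.1317, 0.0094) = 0.1398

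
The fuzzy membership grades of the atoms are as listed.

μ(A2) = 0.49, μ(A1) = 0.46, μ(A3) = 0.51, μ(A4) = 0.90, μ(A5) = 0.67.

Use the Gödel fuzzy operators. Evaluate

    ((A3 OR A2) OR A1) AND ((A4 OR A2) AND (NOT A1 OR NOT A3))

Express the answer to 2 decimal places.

0.51

A3 OR A2 = max(a, b) on (0.51, 0.49) = 0.51
(A3 OR A2) OR A1 = max(a, b) on (0.51, 0.46) = 0.51
A4 OR A2 = max(a, b) on (0.90, 0.49) = 0.90
NOT A1 = 1 − 0.46 = 0.54
NOT A3 = 1 − 0.51 = 0.49
NOT A1 OR NOT A3 = max(a, b) on (0.54, 0.49) = 0.54
(A4 OR A2) AND (NOT A1 OR NOT A3) = min(a, b) on (0.90, 0.54) = 0.54
((A3 OR A2) OR A1) AND ((A4 OR A2) AND (NOT A1 OR NOT A3)) = min(a, b) on (0.51, 0.54) = 0.51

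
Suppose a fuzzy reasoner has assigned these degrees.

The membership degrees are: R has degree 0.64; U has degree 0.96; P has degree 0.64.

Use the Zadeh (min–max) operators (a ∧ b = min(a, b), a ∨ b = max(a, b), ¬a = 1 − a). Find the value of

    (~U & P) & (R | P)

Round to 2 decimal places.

~U = 1 − 0.96 = 0.04
~U & P = min(a, b) on (0.04, 0.64) = 0.04
R | P = max(a, b) on (0.64, 0.64) = 0.64
(~U & P) & (R | P) = min(a, b) on (0.04, 0.64) = 0.04

0.04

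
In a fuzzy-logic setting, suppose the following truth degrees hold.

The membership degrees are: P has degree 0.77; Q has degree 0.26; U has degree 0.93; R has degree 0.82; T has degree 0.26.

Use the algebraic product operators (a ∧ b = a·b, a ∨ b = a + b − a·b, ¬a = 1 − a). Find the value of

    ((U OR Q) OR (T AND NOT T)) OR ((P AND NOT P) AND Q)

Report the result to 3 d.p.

U OR Q = a + b − a·b on (0.9300, 0.2600) = 0.9482
NOT T = 1 − 0.2600 = 0.7400
T AND NOT T = a·b on (0.2600, 0.7400) = 0.1924
(U OR Q) OR (T AND NOT T) = a + b − a·b on (0.9482, 0.1924) = 0.9582
NOT P = 1 − 0.7700 = 0.2300
P AND NOT P = a·b on (0.7700, 0.2300) = 0.1771
(P AND NOT P) AND Q = a·b on (0.1771, 0.2600) = 0.0460
((U OR Q) OR (T AND NOT T)) OR ((P AND NOT P) AND Q) = a + b − a·b on (0.9582, 0.0460) = 0.9601

0.960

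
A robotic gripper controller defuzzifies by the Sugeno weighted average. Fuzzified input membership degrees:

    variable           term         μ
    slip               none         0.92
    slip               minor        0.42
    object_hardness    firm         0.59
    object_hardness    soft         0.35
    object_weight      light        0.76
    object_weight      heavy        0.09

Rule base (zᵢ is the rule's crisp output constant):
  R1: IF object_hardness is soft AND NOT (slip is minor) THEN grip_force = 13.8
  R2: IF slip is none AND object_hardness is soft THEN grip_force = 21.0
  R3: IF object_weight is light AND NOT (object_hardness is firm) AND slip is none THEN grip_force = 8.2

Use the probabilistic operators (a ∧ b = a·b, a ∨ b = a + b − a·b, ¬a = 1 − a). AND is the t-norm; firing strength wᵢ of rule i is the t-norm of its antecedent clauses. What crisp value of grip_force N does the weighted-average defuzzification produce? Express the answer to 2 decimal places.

R1 (z=13.8): soft=0.35, ¬minor=1−0.42=0.58; AND[a·b] → w = 0.2030
R2 (z=21.0): none=0.92, soft=0.35; AND[a·b] → w = 0.3220
R3 (z=8.2): light=0.76, ¬firm=1−0.59=0.41, none=0.92; AND[a·b] → w = 0.2867
Weighted average = (0.2030·13.8 + 0.3220·21.0 + 0.2867·8.2) / (0.2030 + 0.3220 + 0.2867)
  = 11.9141 / 0.8117 = 14.68

14.68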